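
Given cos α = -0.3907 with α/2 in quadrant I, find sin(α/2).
sin(α/2) = ±√((1 - cos α)/2); positive since α/2 ∈ QI, so sin(α/2) = 0.8339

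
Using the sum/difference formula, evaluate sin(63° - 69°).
sin(63° - 69°) = sin 63° cos 69° - cos 63° sin 69° = -0.1045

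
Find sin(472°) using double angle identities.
sin(472°) = 2 sin 236° cos 236° = 0.9272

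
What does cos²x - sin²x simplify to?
cos²x - sin²x = cos(2x) (using Double angle)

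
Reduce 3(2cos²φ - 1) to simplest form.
3(2cos²φ - 1) = 3(cos(2φ)) (using Double angle)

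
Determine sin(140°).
sin(140°) = 0.6428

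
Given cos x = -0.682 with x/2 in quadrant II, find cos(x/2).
cos(x/2) = ±√((1 + cos x)/2); negative since x/2 ∈ QII, so cos(x/2) = -0.3987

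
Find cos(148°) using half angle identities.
cos(148°) = -√((1 + cos 296°)/2) = -0.848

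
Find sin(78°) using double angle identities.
sin(78°) = 2 sin 39° cos 39° = 0.9781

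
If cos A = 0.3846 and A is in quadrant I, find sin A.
sin A = 0.9231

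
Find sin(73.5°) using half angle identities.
sin(73.5°) = √((1 - cos 147°)/2) = 0.9588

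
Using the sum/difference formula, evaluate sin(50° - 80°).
sin(50° - 80°) = sin 50° cos 80° - cos 50° sin 80° = -1/2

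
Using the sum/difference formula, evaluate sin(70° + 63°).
sin(70° + 63°) = sin 70° cos 63° + cos 70° sin 63° = 0.7314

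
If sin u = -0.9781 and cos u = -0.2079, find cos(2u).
cos(2u) = cos²u - sin²u = -0.9135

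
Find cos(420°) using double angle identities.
cos(420°) = cos²210° - sin²210° = 1/2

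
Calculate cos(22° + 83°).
cos(22° + 83°) = cos 22° cos 83° - sin 22° sin 83° = -(√6-√2)/4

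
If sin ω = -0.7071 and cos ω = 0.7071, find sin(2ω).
sin(2ω) = 2 sin ω cos ω = -1.0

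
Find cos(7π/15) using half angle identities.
cos(7π/15) = √((1 + cos 14π/15)/2) = 0.1045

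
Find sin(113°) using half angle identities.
sin(113°) = √((1 - cos 226°)/2) = 0.9205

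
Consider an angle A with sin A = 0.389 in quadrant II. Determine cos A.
cos A = ±√(1 - sin²A) = -0.9212 (negative in QII)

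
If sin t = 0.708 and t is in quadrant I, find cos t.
cos t = 0.7062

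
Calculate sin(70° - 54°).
sin(70° - 54°) = sin 70° cos 54° - cos 70° sin 54° = 0.2756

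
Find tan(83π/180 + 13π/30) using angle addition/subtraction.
tan(83π/180 + 13π/30) = (tan 83π/180 + tan 13π/30)/(1 - tan 83π/180 tan 13π/30) = -0.3443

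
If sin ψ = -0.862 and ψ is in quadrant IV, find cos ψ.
cos ψ = 0.5069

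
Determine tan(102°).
tan(102°) = -4.705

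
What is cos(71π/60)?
cos(71π/60) = -0.8387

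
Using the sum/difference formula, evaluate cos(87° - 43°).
cos(87° - 43°) = cos 87° cos 43° + sin 87° sin 43° = 0.7193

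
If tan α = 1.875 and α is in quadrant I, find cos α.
cos α = 0.4706 (using tan²α + 1 = sec²α)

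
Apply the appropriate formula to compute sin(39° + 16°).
sin(39° + 16°) = sin 39° cos 16° + cos 39° sin 16° = 0.8192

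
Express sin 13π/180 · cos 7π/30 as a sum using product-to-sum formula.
sin 13π/180 cos 7π/30 = (1/2)[sin(13π/180+7π/30) + sin(13π/180-7π/30)]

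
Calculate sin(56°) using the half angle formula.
sin(56°) = √((1 - cos 112°)/2) = 0.829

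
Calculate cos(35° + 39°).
cos(35° + 39°) = cos 35° cos 39° - sin 35° sin 39° = 0.2756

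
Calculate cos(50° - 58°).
cos(50° - 58°) = cos 50° cos 58° + sin 50° sin 58° = 0.9903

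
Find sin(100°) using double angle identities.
sin(100°) = 2 sin 50° cos 50° = 0.9848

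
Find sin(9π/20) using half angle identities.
sin(9π/20) = √((1 - cos 9π/10)/2) = 0.9877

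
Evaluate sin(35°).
sin(35°) = 0.5736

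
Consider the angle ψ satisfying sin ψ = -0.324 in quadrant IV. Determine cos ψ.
cos ψ = √(1 - sin²ψ) = 0.9461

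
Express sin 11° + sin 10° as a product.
sin 11° + sin 10° = 2 sin(10.5°) cos(0.5°)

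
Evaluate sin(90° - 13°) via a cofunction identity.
sin(90° - 13°) = cos(13°) = 0.9744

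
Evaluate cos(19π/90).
cos(19π/90) = 0.788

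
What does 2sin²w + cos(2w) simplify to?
2sin²w + cos(2w) = 1 (using Double angle)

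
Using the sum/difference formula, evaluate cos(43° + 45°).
cos(43° + 45°) = cos 43° cos 45° - sin 43° sin 45° = 0.0349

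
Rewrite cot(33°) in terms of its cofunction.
cot(33°) = tan(90° - 33°) = tan(57°)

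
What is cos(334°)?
cos(334°) = 0.8988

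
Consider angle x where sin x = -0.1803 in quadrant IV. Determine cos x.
cos x = √(1 - sin²x) = 0.9836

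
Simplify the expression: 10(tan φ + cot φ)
10(tan φ + cot φ) = 10(sec φ csc φ) (using Quotient identities)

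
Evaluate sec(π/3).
sec(π/3) = 2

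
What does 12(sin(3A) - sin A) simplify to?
12(sin(3A) - sin A) = 12(2 cos(2A) sin A) (using Sum-to-product)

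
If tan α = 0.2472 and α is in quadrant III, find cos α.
cos α = -0.9708 (using tan²α + 1 = sec²α)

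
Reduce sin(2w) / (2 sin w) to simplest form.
sin(2w) / (2 sin w) = cos w (using Double angle)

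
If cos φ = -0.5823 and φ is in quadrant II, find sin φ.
sin φ = 0.813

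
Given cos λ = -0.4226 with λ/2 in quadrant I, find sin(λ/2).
sin(λ/2) = ±√((1 - cos λ)/2); positive since λ/2 ∈ QI, so sin(λ/2) = 0.8434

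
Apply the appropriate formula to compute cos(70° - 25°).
cos(70° - 25°) = cos 70° cos 25° + sin 70° sin 25° = √2/2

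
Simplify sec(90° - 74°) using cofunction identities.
sec(90° - 74°) = csc(74°)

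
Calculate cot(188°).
cot(188°) = 7.115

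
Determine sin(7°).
sin(7°) = 0.1219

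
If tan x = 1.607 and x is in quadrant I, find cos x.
cos x = 0.5283 (using tan²x + 1 = sec²x)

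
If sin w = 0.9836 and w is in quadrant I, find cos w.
cos w = 0.1804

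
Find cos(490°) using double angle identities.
cos(490°) = 1 - 2sin²245° = -0.6428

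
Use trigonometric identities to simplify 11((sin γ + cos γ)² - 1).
11((sin γ + cos γ)² - 1) = 11(sin(2γ)) (using Pythagorean + double angle)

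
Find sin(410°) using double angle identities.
sin(410°) = 2 sin 205° cos 205° = 0.766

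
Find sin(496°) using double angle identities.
sin(496°) = 2 sin 248° cos 248° = 0.6947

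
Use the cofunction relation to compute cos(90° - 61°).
cos(90° - 61°) = sin(61°) = 0.8746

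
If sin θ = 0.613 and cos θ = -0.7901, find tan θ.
tan θ = sin θ / cos θ = -0.7759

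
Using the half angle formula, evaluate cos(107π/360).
cos(107π/360) = √((1 + cos 107π/180)/2) = 0.5948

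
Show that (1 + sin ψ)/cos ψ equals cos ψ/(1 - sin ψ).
LHS = (1 + sin ψ)(1 - sin ψ) / (cos ψ(1 - sin ψ)) = (1 - sin²ψ) / (cos ψ(1 - sin ψ)) = cos²ψ / (cos ψ(1 - sin ψ)) = cos ψ/(1 - sin ψ) = RHS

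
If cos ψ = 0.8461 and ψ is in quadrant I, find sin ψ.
sin ψ = 0.533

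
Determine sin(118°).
sin(118°) = 0.8829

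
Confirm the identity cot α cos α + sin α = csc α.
LHS = cos²α/sin α + sin α = (cos²α + sin²α)/sin α = 1/sin α = csc α = RHS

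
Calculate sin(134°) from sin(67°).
sin(134°) = 2 sin 67° cos 67° = 0.7193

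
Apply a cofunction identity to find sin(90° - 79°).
sin(90° - 79°) = cos(79°) = 0.1908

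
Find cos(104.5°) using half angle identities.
cos(104.5°) = -√((1 + cos 209°)/2) = -0.2504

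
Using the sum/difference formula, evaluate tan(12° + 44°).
tan(12° + 44°) = (tan 12° + tan 44°)/(1 - tan 12° tan 44°) = 1.483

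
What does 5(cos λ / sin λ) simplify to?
5(cos λ / sin λ) = 5(cot λ) (using Quotient identity)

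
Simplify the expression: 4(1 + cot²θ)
4(1 + cot²θ) = 4(csc²θ) (using Pythagorean identity)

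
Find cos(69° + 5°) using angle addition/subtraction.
cos(69° + 5°) = cos 69° cos 5° - sin 69° sin 5° = 0.2756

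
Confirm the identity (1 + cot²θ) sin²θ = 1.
LHS = csc²θ · sin²θ = (1/sin²θ) · sin²θ = 1 = RHS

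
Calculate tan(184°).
tan(184°) = 0.06993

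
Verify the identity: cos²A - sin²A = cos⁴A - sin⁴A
RHS = (cos²A - sin²A)(cos²A + sin²A) = (cos²A - sin²A) · 1 = cos²A - sin²A = LHS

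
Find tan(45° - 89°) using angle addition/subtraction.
tan(45° - 89°) = (tan 45° - tan 89°)/(1 + tan 45° tan 89°) = -0.9657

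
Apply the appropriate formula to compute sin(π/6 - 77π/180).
sin(π/6 - 77π/180) = sin π/6 cos 77π/180 - cos π/6 sin 77π/180 = -0.7314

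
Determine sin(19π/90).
sin(19π/90) = 0.6157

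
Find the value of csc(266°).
csc(266°) = -1.002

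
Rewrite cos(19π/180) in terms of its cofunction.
cos(19π/180) = sin(π/2 - 19π/180) = sin(71π/180)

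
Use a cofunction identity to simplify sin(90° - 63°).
sin(90° - 63°) = cos(63°)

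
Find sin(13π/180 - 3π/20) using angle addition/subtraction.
sin(13π/180 - 3π/20) = sin 13π/180 cos 3π/20 - cos 13π/180 sin 3π/20 = -0.2419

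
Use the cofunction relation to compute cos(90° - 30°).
cos(90° - 30°) = sin(30°) = 1/2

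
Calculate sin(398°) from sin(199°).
sin(398°) = 2 sin 199° cos 199° = 0.6157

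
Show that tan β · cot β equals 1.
LHS = (sin β/cos β) · (cos β/sin β) = 1 = RHS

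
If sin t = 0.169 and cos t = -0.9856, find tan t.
tan t = sin t / cos t = -0.1715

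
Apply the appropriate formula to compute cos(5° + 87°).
cos(5° + 87°) = cos 5° cos 87° - sin 5° sin 87° = -0.0349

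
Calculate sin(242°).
sin(242°) = -0.8829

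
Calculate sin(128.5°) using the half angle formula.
sin(128.5°) = √((1 - cos 257°)/2) = 0.7826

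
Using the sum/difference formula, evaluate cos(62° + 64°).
cos(62° + 64°) = cos 62° cos 64° - sin 62° sin 64° = -0.5878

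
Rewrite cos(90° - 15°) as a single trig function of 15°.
cos(90° - 15°) = sin(15°)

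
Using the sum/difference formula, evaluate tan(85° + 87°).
tan(85° + 87°) = (tan 85° + tan 87°)/(1 - tan 85° tan 87°) = -0.1405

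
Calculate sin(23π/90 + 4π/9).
sin(23π/90 + 4π/9) = sin 23π/90 cos 4π/9 + cos 23π/90 sin 4π/9 = 0.809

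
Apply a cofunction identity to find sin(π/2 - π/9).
sin(π/2 - π/9) = cos(π/9) = 0.9397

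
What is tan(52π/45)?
tan(52π/45) = 0.5317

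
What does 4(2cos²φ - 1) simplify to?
4(2cos²φ - 1) = 4(cos(2φ)) (using Double angle)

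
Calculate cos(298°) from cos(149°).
cos(298°) = cos²149° - sin²149° = 0.4695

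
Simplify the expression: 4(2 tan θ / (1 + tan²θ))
4(2 tan θ / (1 + tan²θ)) = 4(sin(2θ)) (using Double angle)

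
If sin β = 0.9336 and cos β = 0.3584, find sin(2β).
sin(2β) = 2 sin β cos β = 0.6692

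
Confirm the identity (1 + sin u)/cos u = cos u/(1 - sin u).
LHS = (1 + sin u)(1 - sin u) / (cos u(1 - sin u)) = (1 - sin²u) / (cos u(1 - sin u)) = cos²u / (cos u(1 - sin u)) = cos u/(1 - sin u) = RHS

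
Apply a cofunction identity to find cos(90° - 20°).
cos(90° - 20°) = sin(20°) = 0.342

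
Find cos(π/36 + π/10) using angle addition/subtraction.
cos(π/36 + π/10) = cos π/36 cos π/10 - sin π/36 sin π/10 = 0.9205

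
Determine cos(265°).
cos(265°) = -0.08716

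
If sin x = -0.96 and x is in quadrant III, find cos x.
cos x = -0.28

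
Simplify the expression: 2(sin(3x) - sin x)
2(sin(3x) - sin x) = 2(2 cos(2x) sin x) (using Sum-to-product)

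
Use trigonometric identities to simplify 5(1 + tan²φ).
5(1 + tan²φ) = 5(sec²φ) (using Pythagorean identity)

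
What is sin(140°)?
sin(140°) = 0.6428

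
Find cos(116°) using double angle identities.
cos(116°) = 2cos²58° - 1 = -0.4384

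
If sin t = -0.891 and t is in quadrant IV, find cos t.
cos t = 0.454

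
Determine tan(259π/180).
tan(259π/180) = 5.145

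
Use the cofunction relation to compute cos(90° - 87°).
cos(90° - 87°) = sin(87°) = 0.9986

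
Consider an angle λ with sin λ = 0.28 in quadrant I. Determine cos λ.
cos λ = √(1 - sin²λ) = 0.96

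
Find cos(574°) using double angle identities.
cos(574°) = cos²287° - sin²287° = -0.829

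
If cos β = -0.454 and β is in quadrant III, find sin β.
sin β = -0.891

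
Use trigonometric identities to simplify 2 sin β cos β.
2 sin β cos β = sin(2β) (using Double angle)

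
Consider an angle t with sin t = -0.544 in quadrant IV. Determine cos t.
cos t = √(1 - sin²t) = 0.8391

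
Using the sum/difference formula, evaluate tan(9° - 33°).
tan(9° - 33°) = (tan 9° - tan 33°)/(1 + tan 9° tan 33°) = -0.4452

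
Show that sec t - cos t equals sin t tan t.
LHS = 1/cos t - cos t = (1 - cos²t)/cos t = sin²t/cos t = sin t · (sin t/cos t) = sin t tan t = RHS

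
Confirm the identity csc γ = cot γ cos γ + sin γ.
RHS = cos²γ/sin γ + sin γ = (cos²γ + sin²γ)/sin γ = 1/sin γ = csc γ = LHS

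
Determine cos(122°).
cos(122°) = -0.5299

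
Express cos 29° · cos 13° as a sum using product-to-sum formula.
cos 29° cos 13° = (1/2)[cos(29°-13°) + cos(29°+13°)]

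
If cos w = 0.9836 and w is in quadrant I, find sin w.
sin w = 0.1804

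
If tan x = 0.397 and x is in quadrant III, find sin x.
sin x = -0.369 (using tan²x + 1 = sec²x)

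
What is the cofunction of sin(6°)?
sin(6°) = cos(90° - 6°) = cos(84°)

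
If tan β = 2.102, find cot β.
cot β = 1/tan β = 0.4757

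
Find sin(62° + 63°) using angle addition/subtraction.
sin(62° + 63°) = sin 62° cos 63° + cos 62° sin 63° = 0.8192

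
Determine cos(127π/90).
cos(127π/90) = -0.2756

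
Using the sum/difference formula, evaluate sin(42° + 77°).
sin(42° + 77°) = sin 42° cos 77° + cos 42° sin 77° = 0.8746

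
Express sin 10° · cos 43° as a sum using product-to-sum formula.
sin 10° cos 43° = (1/2)[sin(10°+43°) + sin(10°-43°)]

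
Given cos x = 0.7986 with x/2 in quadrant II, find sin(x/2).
sin(x/2) = ±√((1 - cos x)/2); positive since x/2 ∈ QII, so sin(x/2) = 0.3173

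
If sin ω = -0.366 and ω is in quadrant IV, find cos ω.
cos ω = 0.9306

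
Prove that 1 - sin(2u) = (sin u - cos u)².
RHS = sin²u - 2 sin u cos u + cos²u = (sin²u + cos²u) - 2 sin u cos u = 1 - sin(2u) = LHS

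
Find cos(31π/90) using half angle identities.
cos(31π/90) = √((1 + cos 31π/45)/2) = 0.4695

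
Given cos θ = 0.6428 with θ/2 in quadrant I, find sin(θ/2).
sin(θ/2) = ±√((1 - cos θ)/2); positive since θ/2 ∈ QI, so sin(θ/2) = 0.4226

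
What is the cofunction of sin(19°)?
sin(19°) = cos(90° - 19°) = cos(71°)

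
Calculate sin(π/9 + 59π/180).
sin(π/9 + 59π/180) = sin π/9 cos 59π/180 + cos π/9 sin 59π/180 = 0.9816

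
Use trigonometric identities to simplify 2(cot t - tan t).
2(cot t - tan t) = 2(2 cot(2t)) (using Double angle)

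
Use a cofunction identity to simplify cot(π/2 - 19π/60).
cot(π/2 - 19π/60) = tan(19π/60)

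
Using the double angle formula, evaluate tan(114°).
tan(114°) = 2 tan 57° / (1 - tan²57°) = -2.246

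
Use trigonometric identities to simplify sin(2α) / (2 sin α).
sin(2α) / (2 sin α) = cos α (using Double angle)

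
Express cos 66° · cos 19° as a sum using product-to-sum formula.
cos 66° cos 19° = (1/2)[cos(66°-19°) + cos(66°+19°)]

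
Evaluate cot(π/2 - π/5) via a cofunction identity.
cot(π/2 - π/5) = tan(π/5) = 0.7265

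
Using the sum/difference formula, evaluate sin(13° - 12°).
sin(13° - 12°) = sin 13° cos 12° - cos 13° sin 12° = 0.01745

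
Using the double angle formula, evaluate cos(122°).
cos(122°) = cos²61° - sin²61° = -0.5299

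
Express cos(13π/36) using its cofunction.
cos(13π/36) = sin(π/2 - 13π/36) = sin(5π/36)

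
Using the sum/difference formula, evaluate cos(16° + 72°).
cos(16° + 72°) = cos 16° cos 72° - sin 16° sin 72° = 0.0349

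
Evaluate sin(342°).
sin(342°) = -0.309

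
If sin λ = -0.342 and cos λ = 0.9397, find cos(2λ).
cos(2λ) = cos²λ - sin²λ = 0.7661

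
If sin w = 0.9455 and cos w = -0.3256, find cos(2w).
cos(2w) = cos²w - sin²w = -0.788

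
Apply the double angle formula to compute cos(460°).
cos(460°) = cos²230° - sin²230° = -0.1736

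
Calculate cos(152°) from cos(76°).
cos(152°) = 2cos²76° - 1 = -0.8829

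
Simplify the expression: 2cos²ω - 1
2cos²ω - 1 = cos(2ω) (using Double angle)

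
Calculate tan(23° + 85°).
tan(23° + 85°) = (tan 23° + tan 85°)/(1 - tan 23° tan 85°) = -3.078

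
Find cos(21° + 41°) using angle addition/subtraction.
cos(21° + 41°) = cos 21° cos 41° - sin 21° sin 41° = 0.4695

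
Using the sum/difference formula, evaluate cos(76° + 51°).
cos(76° + 51°) = cos 76° cos 51° - sin 76° sin 51° = -0.6018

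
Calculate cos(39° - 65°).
cos(39° - 65°) = cos 39° cos 65° + sin 39° sin 65° = 0.8988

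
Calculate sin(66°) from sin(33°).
sin(66°) = 2 sin 33° cos 33° = 0.9135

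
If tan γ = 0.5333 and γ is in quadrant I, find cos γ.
cos γ = 0.8824 (using tan²γ + 1 = sec²γ)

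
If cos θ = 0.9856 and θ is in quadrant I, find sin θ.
sin θ = 0.1691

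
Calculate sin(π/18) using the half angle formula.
sin(π/18) = √((1 - cos π/9)/2) = 0.1736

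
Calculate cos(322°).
cos(322°) = 0.788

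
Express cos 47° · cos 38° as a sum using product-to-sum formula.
cos 47° cos 38° = (1/2)[cos(47°-38°) + cos(47°+38°)]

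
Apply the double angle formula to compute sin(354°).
sin(354°) = 2 sin 177° cos 177° = -0.1045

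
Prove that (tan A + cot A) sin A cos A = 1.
LHS = (sin A/cos A + cos A/sin A) sin A cos A = ((sin²A + cos²A)/(sin A cos A)) · sin A cos A = sin²A + cos²A = 1 = RHS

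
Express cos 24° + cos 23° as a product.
cos 24° + cos 23° = 2 cos(23.5°) cos(0.5°)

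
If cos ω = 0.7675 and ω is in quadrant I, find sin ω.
sin ω = 0.641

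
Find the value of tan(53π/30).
tan(53π/30) = -0.9004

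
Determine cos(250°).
cos(250°) = -0.342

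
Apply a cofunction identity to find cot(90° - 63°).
cot(90° - 63°) = tan(63°) = 1.963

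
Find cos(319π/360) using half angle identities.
cos(319π/360) = -√((1 + cos 319π/180)/2) = -0.9367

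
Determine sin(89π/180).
sin(89π/180) = 0.9998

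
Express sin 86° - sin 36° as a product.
sin 86° - sin 36° = 2 cos(61°) sin(25°)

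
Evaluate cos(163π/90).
cos(163π/90) = 0.829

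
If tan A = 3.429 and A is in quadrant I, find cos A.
cos A = 0.28 (using tan²A + 1 = sec²A)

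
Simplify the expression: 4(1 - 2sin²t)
4(1 - 2sin²t) = 4(cos(2t)) (using Double angle)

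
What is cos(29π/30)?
cos(29π/30) = -0.9945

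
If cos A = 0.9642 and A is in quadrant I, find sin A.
sin A = 0.2652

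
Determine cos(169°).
cos(169°) = -0.9816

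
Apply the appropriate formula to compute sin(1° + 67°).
sin(1° + 67°) = sin 1° cos 67° + cos 1° sin 67° = 0.9272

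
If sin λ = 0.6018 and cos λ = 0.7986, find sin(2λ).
sin(2λ) = 2 sin λ cos λ = 0.9612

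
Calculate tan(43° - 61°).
tan(43° - 61°) = (tan 43° - tan 61°)/(1 + tan 43° tan 61°) = -0.3249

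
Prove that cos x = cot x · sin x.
RHS = (cos x/sin x) · sin x = cos x = LHS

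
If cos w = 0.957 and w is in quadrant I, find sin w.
sin w = 0.2901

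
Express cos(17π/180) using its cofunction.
cos(17π/180) = sin(π/2 - 17π/180) = sin(73π/180)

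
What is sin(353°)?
sin(353°) = -0.1219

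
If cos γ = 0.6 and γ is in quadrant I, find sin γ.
sin γ = 0.8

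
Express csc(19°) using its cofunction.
csc(19°) = sec(90° - 19°) = sec(71°)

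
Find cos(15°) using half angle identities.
cos(15°) = √((1 + cos 30°)/2) = (√6+√2)/4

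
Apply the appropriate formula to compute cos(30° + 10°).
cos(30° + 10°) = cos 30° cos 10° - sin 30° sin 10° = 0.766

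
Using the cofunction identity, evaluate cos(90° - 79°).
cos(90° - 79°) = sin(79°) = 0.9816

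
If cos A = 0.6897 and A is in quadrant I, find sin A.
sin A = 0.7241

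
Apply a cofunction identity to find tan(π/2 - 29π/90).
tan(π/2 - 29π/90) = cot(29π/90) = 0.6249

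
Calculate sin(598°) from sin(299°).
sin(598°) = 2 sin 299° cos 299° = -0.848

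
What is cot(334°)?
cot(334°) = -2.05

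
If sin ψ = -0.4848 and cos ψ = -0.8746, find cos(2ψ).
cos(2ψ) = cos²ψ - sin²ψ = 0.5299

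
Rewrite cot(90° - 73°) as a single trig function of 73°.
cot(90° - 73°) = tan(73°)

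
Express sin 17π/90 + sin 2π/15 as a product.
sin 17π/90 + sin 2π/15 = 2 sin(29π/180) cos(π/36)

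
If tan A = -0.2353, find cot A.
cot A = 1/tan A = -4.25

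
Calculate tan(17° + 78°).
tan(17° + 78°) = (tan 17° + tan 78°)/(1 - tan 17° tan 78°) = -11.43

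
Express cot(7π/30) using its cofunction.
cot(7π/30) = tan(π/2 - 7π/30) = tan(4π/15)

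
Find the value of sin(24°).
sin(24°) = 0.4067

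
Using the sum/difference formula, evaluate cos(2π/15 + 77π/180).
cos(2π/15 + 77π/180) = cos 2π/15 cos 77π/180 - sin 2π/15 sin 77π/180 = -0.1908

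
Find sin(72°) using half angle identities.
sin(72°) = √((1 - cos 144°)/2) = 0.9511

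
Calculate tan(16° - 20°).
tan(16° - 20°) = (tan 16° - tan 20°)/(1 + tan 16° tan 20°) = -0.06993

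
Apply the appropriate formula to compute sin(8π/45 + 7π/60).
sin(8π/45 + 7π/60) = sin 8π/45 cos 7π/60 + cos 8π/45 sin 7π/60 = 0.7986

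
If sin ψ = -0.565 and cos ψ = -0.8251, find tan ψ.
tan ψ = sin ψ / cos ψ = 0.6848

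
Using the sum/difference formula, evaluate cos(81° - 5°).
cos(81° - 5°) = cos 81° cos 5° + sin 81° sin 5° = 0.2419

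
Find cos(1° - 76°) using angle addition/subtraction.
cos(1° - 76°) = cos 1° cos 76° + sin 1° sin 76° = (√6-√2)/4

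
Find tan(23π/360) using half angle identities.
tan(23π/360) = sin 23π/180 / (1 + cos 23π/180) = 0.2035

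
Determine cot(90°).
cot(90°) = 0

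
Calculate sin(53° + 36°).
sin(53° + 36°) = sin 53° cos 36° + cos 53° sin 36° = 0.9998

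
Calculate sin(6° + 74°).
sin(6° + 74°) = sin 6° cos 74° + cos 6° sin 74° = 0.9848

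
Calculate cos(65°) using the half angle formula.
cos(65°) = √((1 + cos 130°)/2) = 0.4226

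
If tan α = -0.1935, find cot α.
cot α = 1/tan α = -5.168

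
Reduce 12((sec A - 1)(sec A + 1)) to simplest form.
12((sec A - 1)(sec A + 1)) = 12(tan²A) (using Diff. of squares)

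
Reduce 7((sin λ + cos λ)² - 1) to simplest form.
7((sin λ + cos λ)² - 1) = 7(sin(2λ)) (using Pythagorean + double angle)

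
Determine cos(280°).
cos(280°) = 0.1736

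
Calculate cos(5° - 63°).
cos(5° - 63°) = cos 5° cos 63° + sin 5° sin 63° = 0.5299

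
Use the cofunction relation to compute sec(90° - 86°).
sec(90° - 86°) = csc(86°) = 1.002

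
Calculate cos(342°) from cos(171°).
cos(342°) = cos²171° - sin²171° = 0.9511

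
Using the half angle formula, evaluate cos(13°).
cos(13°) = √((1 + cos 26°)/2) = 0.9744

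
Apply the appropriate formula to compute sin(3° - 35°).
sin(3° - 35°) = sin 3° cos 35° - cos 3° sin 35° = -0.5299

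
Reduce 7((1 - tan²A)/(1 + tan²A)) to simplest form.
7((1 - tan²A)/(1 + tan²A)) = 7(cos(2A)) (using Double angle)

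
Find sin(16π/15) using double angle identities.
sin(16π/15) = 2 sin 8π/15 cos 8π/15 = -0.2079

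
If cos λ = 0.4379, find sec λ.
sec λ = 1/cos λ = 2.284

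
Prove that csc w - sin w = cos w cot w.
LHS = 1/sin w - sin w = (1 - sin²w)/sin w = cos²w/sin w = cos w · (cos w/sin w) = cos w cot w = RHS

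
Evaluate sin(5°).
sin(5°) = 0.08716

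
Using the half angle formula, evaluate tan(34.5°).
tan(34.5°) = sin 69° / (1 + cos 69°) = 0.6873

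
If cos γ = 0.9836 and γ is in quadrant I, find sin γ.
sin γ = 0.1804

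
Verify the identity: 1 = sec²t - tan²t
RHS = 1/cos²t - sin²t/cos²t = (1 - sin²t)/cos²t = cos²t/cos²t = 1 = LHS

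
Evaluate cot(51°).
cot(51°) = 0.8098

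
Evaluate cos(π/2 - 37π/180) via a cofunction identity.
cos(π/2 - 37π/180) = sin(37π/180) = 0.6018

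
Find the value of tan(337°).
tan(337°) = -0.4245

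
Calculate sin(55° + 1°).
sin(55° + 1°) = sin 55° cos 1° + cos 55° sin 1° = 0.829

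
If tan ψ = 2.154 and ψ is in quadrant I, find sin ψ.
sin ψ = 0.907 (using tan²ψ + 1 = sec²ψ)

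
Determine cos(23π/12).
cos(23π/12) = (√6+√2)/4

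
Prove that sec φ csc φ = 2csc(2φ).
RHS = 2/sin(2φ) = 2/(2 sin φ cos φ) = 1/(sin φ cos φ) = (1/cos φ)(1/sin φ) = sec φ csc φ = LHS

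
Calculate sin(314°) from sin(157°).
sin(314°) = 2 sin 157° cos 157° = -0.7193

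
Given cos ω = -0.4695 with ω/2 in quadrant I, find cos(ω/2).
cos(ω/2) = ±√((1 + cos ω)/2); positive since ω/2 ∈ QI, so cos(ω/2) = 0.515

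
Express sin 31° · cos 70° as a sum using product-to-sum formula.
sin 31° cos 70° = (1/2)[sin(31°+70°) + sin(31°-70°)]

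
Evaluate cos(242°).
cos(242°) = -0.4695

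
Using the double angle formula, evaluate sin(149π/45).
sin(149π/45) = 2 sin 149π/90 cos 149π/90 = -0.829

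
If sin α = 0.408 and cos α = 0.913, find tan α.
tan α = sin α / cos α = 0.4469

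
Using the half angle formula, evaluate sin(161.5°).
sin(161.5°) = √((1 - cos 323°)/2) = 0.3173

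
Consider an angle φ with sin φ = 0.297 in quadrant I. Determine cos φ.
cos φ = √(1 - sin²φ) = 0.9549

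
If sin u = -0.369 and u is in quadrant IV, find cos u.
cos u = 0.9294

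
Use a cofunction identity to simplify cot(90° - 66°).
cot(90° - 66°) = tan(66°)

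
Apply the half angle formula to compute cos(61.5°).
cos(61.5°) = √((1 + cos 123°)/2) = 0.4772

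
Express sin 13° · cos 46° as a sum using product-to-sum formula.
sin 13° cos 46° = (1/2)[sin(13°+46°) + sin(13°-46°)]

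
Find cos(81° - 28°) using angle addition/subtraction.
cos(81° - 28°) = cos 81° cos 28° + sin 81° sin 28° = 0.6018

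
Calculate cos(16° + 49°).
cos(16° + 49°) = cos 16° cos 49° - sin 16° sin 49° = 0.4226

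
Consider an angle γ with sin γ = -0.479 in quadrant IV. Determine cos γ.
cos γ = √(1 - sin²γ) = 0.8778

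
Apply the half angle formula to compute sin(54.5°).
sin(54.5°) = √((1 - cos 109°)/2) = 0.8141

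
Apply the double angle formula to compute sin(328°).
sin(328°) = 2 sin 164° cos 164° = -0.5299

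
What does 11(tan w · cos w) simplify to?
11(tan w · cos w) = 11(sin w) (using Quotient identity)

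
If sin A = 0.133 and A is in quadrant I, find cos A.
cos A = 0.9911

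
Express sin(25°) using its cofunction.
sin(25°) = cos(90° - 25°) = cos(65°)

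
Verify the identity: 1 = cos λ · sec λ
RHS = cos λ · (1/cos λ) = 1 = LHS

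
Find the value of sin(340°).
sin(340°) = -0.342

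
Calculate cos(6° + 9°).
cos(6° + 9°) = cos 6° cos 9° - sin 6° sin 9° = (√6+√2)/4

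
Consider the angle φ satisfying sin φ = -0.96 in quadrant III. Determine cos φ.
cos φ = ±√(1 - sin²φ) = -0.28 (negative in QIII)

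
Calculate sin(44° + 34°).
sin(44° + 34°) = sin 44° cos 34° + cos 44° sin 34° = 0.9781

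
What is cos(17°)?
cos(17°) = 0.9563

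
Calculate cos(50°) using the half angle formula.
cos(50°) = √((1 + cos 100°)/2) = 0.6428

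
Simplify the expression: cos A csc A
cos A csc A = cot A (using Reciprocal + quotient)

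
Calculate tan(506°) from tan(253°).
tan(506°) = 2 tan 253° / (1 - tan²253°) = -0.6745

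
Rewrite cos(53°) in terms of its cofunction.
cos(53°) = sin(90° - 53°) = sin(37°)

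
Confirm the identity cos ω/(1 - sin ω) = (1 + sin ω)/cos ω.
RHS = (1 + sin ω)(1 - sin ω) / (cos ω(1 - sin ω)) = (1 - sin²ω) / (cos ω(1 - sin ω)) = cos²ω / (cos ω(1 - sin ω)) = cos ω/(1 - sin ω) = LHS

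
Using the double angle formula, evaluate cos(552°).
cos(552°) = cos²276° - sin²276° = -0.9781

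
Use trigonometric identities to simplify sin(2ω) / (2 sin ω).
sin(2ω) / (2 sin ω) = cos ω (using Double angle)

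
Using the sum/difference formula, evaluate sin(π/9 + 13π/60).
sin(π/9 + 13π/60) = sin π/9 cos 13π/60 + cos π/9 sin 13π/60 = 0.8572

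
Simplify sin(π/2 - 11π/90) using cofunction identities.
sin(π/2 - 11π/90) = cos(11π/90)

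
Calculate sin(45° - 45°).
sin(45° - 45°) = sin 45° cos 45° - cos 45° sin 45° = 0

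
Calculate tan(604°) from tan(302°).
tan(604°) = 2 tan 302° / (1 - tan²302°) = 2.05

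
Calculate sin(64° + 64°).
sin(64° + 64°) = sin 64° cos 64° + cos 64° sin 64° = 0.788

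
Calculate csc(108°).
csc(108°) = 1.051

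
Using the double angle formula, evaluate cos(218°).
cos(218°) = cos²109° - sin²109° = -0.788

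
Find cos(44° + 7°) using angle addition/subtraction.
cos(44° + 7°) = cos 44° cos 7° - sin 44° sin 7° = 0.6293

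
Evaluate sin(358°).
sin(358°) = -0.0349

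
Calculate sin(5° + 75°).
sin(5° + 75°) = sin 5° cos 75° + cos 5° sin 75° = 0.9848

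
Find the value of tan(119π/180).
tan(119π/180) = -1.804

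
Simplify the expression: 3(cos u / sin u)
3(cos u / sin u) = 3(cot u) (using Quotient identity)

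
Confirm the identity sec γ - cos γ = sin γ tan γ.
LHS = 1/cos γ - cos γ = (1 - cos²γ)/cos γ = sin²γ/cos γ = sin γ · (sin γ/cos γ) = sin γ tan γ = RHS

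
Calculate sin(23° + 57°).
sin(23° + 57°) = sin 23° cos 57° + cos 23° sin 57° = 0.9848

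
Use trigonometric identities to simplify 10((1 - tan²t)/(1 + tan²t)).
10((1 - tan²t)/(1 + tan²t)) = 10(cos(2t)) (using Double angle)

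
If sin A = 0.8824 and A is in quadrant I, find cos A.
cos A = 0.4705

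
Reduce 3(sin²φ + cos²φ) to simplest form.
3(sin²φ + cos²φ) = 3 (using Pythagorean identity)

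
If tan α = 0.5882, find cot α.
cot α = 1/tan α = 1.7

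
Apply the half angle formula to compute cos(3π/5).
cos(3π/5) = -√((1 + cos 6π/5)/2) = -0.309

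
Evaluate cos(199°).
cos(199°) = -0.9455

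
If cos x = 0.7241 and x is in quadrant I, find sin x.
sin x = 0.6897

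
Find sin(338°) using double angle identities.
sin(338°) = 2 sin 169° cos 169° = -0.3746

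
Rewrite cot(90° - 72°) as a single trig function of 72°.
cot(90° - 72°) = tan(72°)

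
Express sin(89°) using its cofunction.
sin(89°) = cos(90° - 89°) = cos(1°)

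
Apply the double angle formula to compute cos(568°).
cos(568°) = cos²284° - sin²284° = -0.8829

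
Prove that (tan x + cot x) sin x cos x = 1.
LHS = (sin x/cos x + cos x/sin x) sin x cos x = ((sin²x + cos²x)/(sin x cos x)) · sin x cos x = sin²x + cos²x = 1 = RHS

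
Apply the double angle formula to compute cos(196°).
cos(196°) = cos²98° - sin²98° = -0.9613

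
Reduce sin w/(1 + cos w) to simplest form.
sin w/(1 + cos w) = tan(w/2) (using Half angle)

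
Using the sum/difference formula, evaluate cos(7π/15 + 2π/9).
cos(7π/15 + 2π/9) = cos 7π/15 cos 2π/9 - sin 7π/15 sin 2π/9 = -0.5592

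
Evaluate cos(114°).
cos(114°) = -0.4067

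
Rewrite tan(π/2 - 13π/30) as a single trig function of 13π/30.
tan(π/2 - 13π/30) = cot(13π/30)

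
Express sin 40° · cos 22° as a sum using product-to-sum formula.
sin 40° cos 22° = (1/2)[sin(40°+22°) + sin(40°-22°)]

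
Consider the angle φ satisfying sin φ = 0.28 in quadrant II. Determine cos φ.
cos φ = ±√(1 - sin²φ) = -0.96 (negative in QII)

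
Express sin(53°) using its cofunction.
sin(53°) = cos(90° - 53°) = cos(37°)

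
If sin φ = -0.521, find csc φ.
csc φ = 1/sin φ = -1.919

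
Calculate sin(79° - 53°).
sin(79° - 53°) = sin 79° cos 53° - cos 79° sin 53° = 0.4384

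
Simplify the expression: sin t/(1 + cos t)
sin t/(1 + cos t) = tan(t/2) (using Half angle)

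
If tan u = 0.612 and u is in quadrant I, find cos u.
cos u = 0.8529 (using tan²u + 1 = sec²u)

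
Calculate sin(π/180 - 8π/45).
sin(π/180 - 8π/45) = sin π/180 cos 8π/45 - cos π/180 sin 8π/45 = -0.515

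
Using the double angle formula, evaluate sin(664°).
sin(664°) = 2 sin 332° cos 332° = -0.829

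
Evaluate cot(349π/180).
cot(349π/180) = -5.145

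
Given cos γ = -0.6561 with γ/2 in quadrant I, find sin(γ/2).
sin(γ/2) = ±√((1 - cos γ)/2); positive since γ/2 ∈ QI, so sin(γ/2) = 0.91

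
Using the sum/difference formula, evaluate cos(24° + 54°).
cos(24° + 54°) = cos 24° cos 54° - sin 24° sin 54° = 0.2079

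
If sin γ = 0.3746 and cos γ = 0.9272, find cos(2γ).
cos(2γ) = cos²γ - sin²γ = 0.7194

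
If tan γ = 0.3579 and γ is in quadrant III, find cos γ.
cos γ = -0.9415 (using tan²γ + 1 = sec²γ)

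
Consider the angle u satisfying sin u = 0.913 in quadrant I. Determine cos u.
cos u = √(1 - sin²u) = 0.408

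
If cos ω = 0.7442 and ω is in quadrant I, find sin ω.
sin ω = 0.668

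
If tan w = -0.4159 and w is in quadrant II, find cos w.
cos w = -0.9233 (using tan²w + 1 = sec²w)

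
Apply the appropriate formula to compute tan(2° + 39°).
tan(2° + 39°) = (tan 2° + tan 39°)/(1 - tan 2° tan 39°) = 0.8693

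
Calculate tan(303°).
tan(303°) = -1.54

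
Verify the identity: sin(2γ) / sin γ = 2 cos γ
LHS = 2 sin γ cos γ / sin γ = 2 cos γ = RHS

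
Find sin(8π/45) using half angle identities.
sin(8π/45) = √((1 - cos 16π/45)/2) = 0.5299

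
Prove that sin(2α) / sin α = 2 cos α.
LHS = 2 sin α cos α / sin α = 2 cos α = RHS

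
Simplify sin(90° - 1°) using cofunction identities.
sin(90° - 1°) = cos(1°)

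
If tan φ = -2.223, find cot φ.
cot φ = 1/tan φ = -0.4498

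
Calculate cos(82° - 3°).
cos(82° - 3°) = cos 82° cos 3° + sin 82° sin 3° = 0.1908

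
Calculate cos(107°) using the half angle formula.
cos(107°) = -√((1 + cos 214°)/2) = -0.2924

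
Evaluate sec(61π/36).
sec(61π/36) = 1.743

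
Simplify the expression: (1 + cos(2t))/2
(1 + cos(2t))/2 = cos²t (using Power reduction)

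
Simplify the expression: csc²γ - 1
csc²γ - 1 = cot²γ (using Pythagorean identity)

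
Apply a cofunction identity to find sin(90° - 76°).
sin(90° - 76°) = cos(76°) = 0.2419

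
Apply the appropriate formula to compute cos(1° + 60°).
cos(1° + 60°) = cos 1° cos 60° - sin 1° sin 60° = 0.4848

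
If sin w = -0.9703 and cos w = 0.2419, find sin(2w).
sin(2w) = 2 sin w cos w = -0.4694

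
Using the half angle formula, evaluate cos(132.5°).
cos(132.5°) = -√((1 + cos 265°)/2) = -0.6756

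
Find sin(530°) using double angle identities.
sin(530°) = 2 sin 265° cos 265° = 0.1736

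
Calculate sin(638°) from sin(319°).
sin(638°) = 2 sin 319° cos 319° = -0.9903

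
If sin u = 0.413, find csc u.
csc u = 1/sin u = 2.421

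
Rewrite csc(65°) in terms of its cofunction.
csc(65°) = sec(90° - 65°) = sec(25°)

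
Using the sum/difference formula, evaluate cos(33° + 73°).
cos(33° + 73°) = cos 33° cos 73° - sin 33° sin 73° = -0.2756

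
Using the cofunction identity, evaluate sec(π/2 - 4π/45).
sec(π/2 - 4π/45) = csc(4π/45) = 3.628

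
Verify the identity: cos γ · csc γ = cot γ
LHS = cos γ · (1/sin γ) = cos γ/sin γ = cot γ = RHS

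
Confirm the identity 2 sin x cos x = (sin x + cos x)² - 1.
RHS = sin²x + 2 sin x cos x + cos²x - 1 = (sin²x + cos²x) + 2 sin x cos x - 1 = 1 + 2 sin x cos x - 1 = 2 sin x cos x = LHS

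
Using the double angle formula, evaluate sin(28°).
sin(28°) = 2 sin 14° cos 14° = 0.4695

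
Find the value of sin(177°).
sin(177°) = 0.05234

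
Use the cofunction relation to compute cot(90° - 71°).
cot(90° - 71°) = tan(71°) = 2.904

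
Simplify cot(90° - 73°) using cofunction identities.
cot(90° - 73°) = tan(73°)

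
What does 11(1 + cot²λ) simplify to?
11(1 + cot²λ) = 11(csc²λ) (using Pythagorean identity)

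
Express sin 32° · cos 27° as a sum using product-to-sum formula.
sin 32° cos 27° = (1/2)[sin(32°+27°) + sin(32°-27°)]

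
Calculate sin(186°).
sin(186°) = -0.1045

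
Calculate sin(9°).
sin(9°) = 0.1564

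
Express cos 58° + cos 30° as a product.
cos 58° + cos 30° = 2 cos(44°) cos(14°)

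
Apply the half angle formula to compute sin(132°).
sin(132°) = √((1 - cos 264°)/2) = 0.7431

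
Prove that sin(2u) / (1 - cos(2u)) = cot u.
LHS = 2 sin u cos u / (2sin²u) = cos u/sin u = cot u = RHS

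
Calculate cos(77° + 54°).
cos(77° + 54°) = cos 77° cos 54° - sin 77° sin 54° = -0.6561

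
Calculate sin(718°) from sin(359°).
sin(718°) = 2 sin 359° cos 359° = -0.0349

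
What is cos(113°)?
cos(113°) = -0.3907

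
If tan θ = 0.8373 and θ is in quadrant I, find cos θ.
cos θ = 0.7667 (using tan²θ + 1 = sec²θ)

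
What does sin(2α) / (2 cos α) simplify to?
sin(2α) / (2 cos α) = sin α (using Double angle)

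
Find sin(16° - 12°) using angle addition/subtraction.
sin(16° - 12°) = sin 16° cos 12° - cos 16° sin 12° = 0.06976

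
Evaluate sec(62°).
sec(62°) = 2.13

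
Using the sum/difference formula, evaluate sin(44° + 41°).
sin(44° + 41°) = sin 44° cos 41° + cos 44° sin 41° = 0.9962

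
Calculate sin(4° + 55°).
sin(4° + 55°) = sin 4° cos 55° + cos 4° sin 55° = 0.8572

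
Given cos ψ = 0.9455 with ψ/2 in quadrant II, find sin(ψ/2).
sin(ψ/2) = ±√((1 - cos ψ)/2); positive since ψ/2 ∈ QII, so sin(ψ/2) = 0.1651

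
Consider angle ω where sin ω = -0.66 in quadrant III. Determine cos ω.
cos ω = ±√(1 - sin²ω) = -0.7513 (negative in QIII)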